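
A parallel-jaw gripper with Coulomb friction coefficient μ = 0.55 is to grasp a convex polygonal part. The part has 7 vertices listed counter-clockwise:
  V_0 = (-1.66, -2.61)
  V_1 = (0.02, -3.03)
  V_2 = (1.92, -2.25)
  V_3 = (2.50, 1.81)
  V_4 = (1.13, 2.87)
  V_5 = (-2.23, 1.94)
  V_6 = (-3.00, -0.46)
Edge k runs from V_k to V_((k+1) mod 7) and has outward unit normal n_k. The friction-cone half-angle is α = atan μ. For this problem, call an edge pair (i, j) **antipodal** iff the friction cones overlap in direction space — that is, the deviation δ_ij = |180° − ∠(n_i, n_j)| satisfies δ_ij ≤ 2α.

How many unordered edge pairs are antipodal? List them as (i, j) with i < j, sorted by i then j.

count = 7; pairs: (0,3), (0,4), (1,4), (1,5), (2,5), (2,6), (3,6)

α = atan 0.55 = 28.81°;  2α = 57.62°
n_0 = (-0.2425, -0.9701)
n_1 = (+0.3798, -0.9251)
n_2 = (+0.9899, -0.1414)
n_3 = (+0.6119, +0.7909)
n_4 = (-0.2668, +0.9638)
n_5 = (-0.9522, +0.3055)
n_6 = (-0.8487, -0.5289)
  (0,1): δ = 143.64°  ·
  (0,2): δ = 84.09°  ·
  (0,3): δ = 23.69°  ✓
  (0,4): δ = 29.51°  ✓
  (0,5): δ = 86.25°  ·
  (0,6): δ = 135.97°  ·
  (1,2): δ = 120.45°  ·
  (1,3): δ = 60.05°  ·
  (1,4): δ = 6.85°  ✓
  (1,5): δ = 49.89°  ✓
  (1,6): δ = 99.61°  ·
  (2,3): δ = 119.60°  ·
  (2,4): δ = 66.40°  ·
  (2,5): δ = 9.66°  ✓
  (2,6): δ = 40.06°  ✓
  (3,4): δ = 126.80°  ·
  (3,5): δ = 70.06°  ·
  (3,6): δ = 20.34°  ✓
  (4,5): δ = 123.26°  ·
  (4,6): δ = 73.54°  ·
  (5,6): δ = 130.28°  ·
antipodal pairs: 7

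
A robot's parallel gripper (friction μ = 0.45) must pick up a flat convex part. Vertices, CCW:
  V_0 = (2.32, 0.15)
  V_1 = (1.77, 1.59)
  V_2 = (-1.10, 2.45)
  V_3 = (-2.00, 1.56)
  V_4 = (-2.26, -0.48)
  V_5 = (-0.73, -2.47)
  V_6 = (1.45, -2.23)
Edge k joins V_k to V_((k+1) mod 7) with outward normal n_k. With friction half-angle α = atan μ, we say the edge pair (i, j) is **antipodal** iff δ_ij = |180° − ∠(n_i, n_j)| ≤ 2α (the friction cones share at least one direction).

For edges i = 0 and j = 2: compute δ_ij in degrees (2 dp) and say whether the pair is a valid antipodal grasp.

δ = 66.22°, invalid

α = atan 0.45 = 24.23°;  2α = 48.46°
edge 0: e_0 = (-0.55, +1.44);  n_0 = (+0.9342, +0.3568)
edge 2: e_2 = (-0.90, -0.89);  n_2 = (-0.7031, +0.7110)
∠(n_0, n_2) = 113.78°
δ = |180° − 113.78°| = 66.22°
66.22° > 2α = 48.46°  →  invalid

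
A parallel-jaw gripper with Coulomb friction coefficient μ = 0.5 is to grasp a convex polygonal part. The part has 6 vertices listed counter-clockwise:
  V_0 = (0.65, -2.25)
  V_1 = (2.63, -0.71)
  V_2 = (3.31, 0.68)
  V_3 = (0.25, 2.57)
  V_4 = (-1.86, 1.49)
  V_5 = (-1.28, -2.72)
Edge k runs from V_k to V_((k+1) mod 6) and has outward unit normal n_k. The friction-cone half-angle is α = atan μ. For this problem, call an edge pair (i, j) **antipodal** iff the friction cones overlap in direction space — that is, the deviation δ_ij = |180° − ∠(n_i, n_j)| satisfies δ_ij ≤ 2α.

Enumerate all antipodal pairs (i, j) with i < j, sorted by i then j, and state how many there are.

α = atan 0.5 = 26.57°;  2α = 53.13°
n_0 = (+0.6139, -0.7894)
n_1 = (+0.8983, -0.4394)
n_2 = (+0.5255, +0.8508)
n_3 = (-0.4556, +0.8902)
n_4 = (-0.9906, -0.1365)
n_5 = (+0.2366, -0.9716)
  (0,1): δ = 153.94°  ·
  (0,2): δ = 69.58°  ·
  (0,3): δ = 10.77°  ✓
  (0,4): δ = 59.97°  ·
  (0,5): δ = 155.81°  ·
  (1,2): δ = 95.63°  ·
  (1,3): δ = 36.83°  ✓
  (1,4): δ = 33.91°  ✓
  (1,5): δ = 129.75°  ·
  (2,3): δ = 121.19°  ·
  (2,4): δ = 50.45°  ✓
  (2,5): δ = 45.39°  ✓
  (3,4): δ = 109.26°  ·
  (3,5): δ = 13.42°  ✓
  (4,5): δ = 84.16°  ·
antipodal pairs: 6

count = 6; pairs: (0,3), (1,3), (1,4), (2,4), (2,5), (3,5)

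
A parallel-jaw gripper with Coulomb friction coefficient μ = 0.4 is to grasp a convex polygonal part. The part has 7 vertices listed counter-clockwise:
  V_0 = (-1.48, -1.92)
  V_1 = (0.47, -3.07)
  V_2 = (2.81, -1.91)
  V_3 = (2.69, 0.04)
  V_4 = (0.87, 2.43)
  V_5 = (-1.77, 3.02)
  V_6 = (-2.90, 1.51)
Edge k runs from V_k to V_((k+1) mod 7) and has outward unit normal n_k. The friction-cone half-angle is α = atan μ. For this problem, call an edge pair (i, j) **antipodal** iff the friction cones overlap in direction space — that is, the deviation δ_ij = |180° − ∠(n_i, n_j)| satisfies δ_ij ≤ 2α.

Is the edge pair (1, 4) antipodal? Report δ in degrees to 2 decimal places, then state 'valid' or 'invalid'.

δ = 38.97°, valid

α = atan 0.4 = 21.80°;  2α = 43.60°
edge 1: e_1 = (+2.34, +1.16);  n_1 = (+0.4441, -0.8960)
edge 4: e_4 = (-2.64, +0.59);  n_4 = (+0.2181, +0.9759)
∠(n_1, n_4) = 141.03°
δ = |180° − 141.03°| = 38.97°
38.97° ≤ 2α = 43.60°  →  valid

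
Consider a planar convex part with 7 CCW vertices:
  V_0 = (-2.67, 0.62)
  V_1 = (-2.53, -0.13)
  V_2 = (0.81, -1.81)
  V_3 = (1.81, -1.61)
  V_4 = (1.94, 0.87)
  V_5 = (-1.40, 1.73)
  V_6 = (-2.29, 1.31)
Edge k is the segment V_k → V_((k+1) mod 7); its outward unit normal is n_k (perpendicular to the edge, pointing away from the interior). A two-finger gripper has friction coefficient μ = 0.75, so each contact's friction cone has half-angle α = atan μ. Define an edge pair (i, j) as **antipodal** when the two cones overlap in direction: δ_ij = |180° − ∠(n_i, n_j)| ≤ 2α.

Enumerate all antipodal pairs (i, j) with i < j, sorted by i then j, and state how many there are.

α = atan 0.75 = 36.87°;  2α = 73.74°
n_0 = (-0.9830, -0.1835)
n_1 = (-0.4494, -0.8934)
n_2 = (+0.1961, -0.9806)
n_3 = (+0.9986, -0.0523)
n_4 = (+0.2494, +0.9684)
n_5 = (-0.4268, +0.9044)
n_6 = (-0.8759, +0.4824)
  (0,1): δ = 127.28°  ·
  (0,2): δ = 89.26°  ·
  (0,3): δ = 13.57°  ✓
  (0,4): δ = 64.99°  ✓
  (0,5): δ = 104.69°  ·
  (0,6): δ = 140.58°  ·
  (1,2): δ = 141.99°  ·
  (1,3): δ = 66.30°  ✓
  (1,4): δ = 12.26°  ✓
  (1,5): δ = 51.97°  ✓
  (1,6): δ = 87.86°  ·
  (2,3): δ = 104.31°  ·
  (2,4): δ = 25.75°  ✓
  (2,5): δ = 13.95°  ✓
  (2,6): δ = 49.85°  ✓
  (3,4): δ = 101.44°  ·
  (3,5): δ = 61.74°  ✓
  (3,6): δ = 25.84°  ✓
  (4,5): δ = 140.30°  ·
  (4,6): δ = 104.40°  ·
  (5,6): δ = 144.11°  ·
antipodal pairs: 10

count = 10; pairs: (0,3), (0,4), (1,3), (1,4), (1,5), (2,4), (2,5), (2,6), (3,5), (3,6)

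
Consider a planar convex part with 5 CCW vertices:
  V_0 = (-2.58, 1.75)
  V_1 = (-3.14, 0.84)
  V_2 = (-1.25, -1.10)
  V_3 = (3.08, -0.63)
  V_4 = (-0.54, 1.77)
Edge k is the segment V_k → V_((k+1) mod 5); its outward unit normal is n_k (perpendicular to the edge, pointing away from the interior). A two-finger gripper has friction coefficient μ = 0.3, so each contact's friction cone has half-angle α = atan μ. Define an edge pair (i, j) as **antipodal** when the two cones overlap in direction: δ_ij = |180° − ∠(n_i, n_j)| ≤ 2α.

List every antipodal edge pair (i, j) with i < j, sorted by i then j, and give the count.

α = atan 0.3 = 16.70°;  2α = 33.40°
n_0 = (-0.8517, +0.5241)
n_1 = (-0.7163, -0.6978)
n_2 = (+0.1079, -0.9942)
n_3 = (+0.5526, +0.8335)
n_4 = (-0.0098, +1.0000)
  (0,1): δ = 104.14°  ·
  (0,2): δ = 52.20°  ·
  (0,3): δ = 88.06°  ·
  (0,4): δ = 122.17°  ·
  (1,2): δ = 128.06°  ·
  (1,3): δ = 12.20°  ✓
  (1,4): δ = 46.31°  ·
  (2,3): δ = 39.74°  ·
  (2,4): δ = 5.63°  ✓
  (3,4): δ = 145.89°  ·
antipodal pairs: 2

count = 2; pairs: (1,3), (2,4)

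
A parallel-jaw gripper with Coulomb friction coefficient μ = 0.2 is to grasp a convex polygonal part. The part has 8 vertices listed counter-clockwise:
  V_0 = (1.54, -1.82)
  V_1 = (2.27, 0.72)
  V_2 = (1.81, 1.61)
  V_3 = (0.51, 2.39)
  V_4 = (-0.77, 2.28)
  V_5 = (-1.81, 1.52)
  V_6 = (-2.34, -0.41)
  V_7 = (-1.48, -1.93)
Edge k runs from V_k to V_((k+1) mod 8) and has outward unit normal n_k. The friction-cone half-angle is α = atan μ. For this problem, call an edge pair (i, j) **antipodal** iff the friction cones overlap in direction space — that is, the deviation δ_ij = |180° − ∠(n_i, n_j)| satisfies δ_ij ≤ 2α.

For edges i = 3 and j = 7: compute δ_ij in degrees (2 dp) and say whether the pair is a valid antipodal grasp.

α = atan 0.2 = 11.31°;  2α = 22.62°
edge 3: e_3 = (-1.28, -0.11);  n_3 = (-0.0856, +0.9963)
edge 7: e_7 = (+3.02, +0.11);  n_7 = (+0.0364, -0.9993)
∠(n_3, n_7) = 177.17°
δ = |180° − 177.17°| = 2.83°
2.83° ≤ 2α = 22.62°  →  valid

δ = 2.83°, valid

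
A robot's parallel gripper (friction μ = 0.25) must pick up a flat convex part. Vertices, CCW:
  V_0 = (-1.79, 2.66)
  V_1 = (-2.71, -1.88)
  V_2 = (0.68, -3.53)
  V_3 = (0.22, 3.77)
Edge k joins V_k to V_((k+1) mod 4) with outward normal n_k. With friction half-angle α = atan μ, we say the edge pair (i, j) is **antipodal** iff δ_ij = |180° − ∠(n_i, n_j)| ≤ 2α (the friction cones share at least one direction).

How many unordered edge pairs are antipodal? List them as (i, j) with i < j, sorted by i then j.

α = atan 0.25 = 14.04°;  2α = 28.07°
n_0 = (-0.9801, +0.1986)
n_1 = (-0.4376, -0.8992)
n_2 = (+0.9980, +0.0629)
n_3 = (-0.4834, +0.8754)
  (0,1): δ = 104.50°  ·
  (0,2): δ = 15.06°  ✓
  (0,3): δ = 130.36°  ·
  (1,2): δ = 60.44°  ·
  (1,3): δ = 54.86°  ·
  (2,3): δ = 64.70°  ·
antipodal pairs: 1

count = 1; pairs: (0,2)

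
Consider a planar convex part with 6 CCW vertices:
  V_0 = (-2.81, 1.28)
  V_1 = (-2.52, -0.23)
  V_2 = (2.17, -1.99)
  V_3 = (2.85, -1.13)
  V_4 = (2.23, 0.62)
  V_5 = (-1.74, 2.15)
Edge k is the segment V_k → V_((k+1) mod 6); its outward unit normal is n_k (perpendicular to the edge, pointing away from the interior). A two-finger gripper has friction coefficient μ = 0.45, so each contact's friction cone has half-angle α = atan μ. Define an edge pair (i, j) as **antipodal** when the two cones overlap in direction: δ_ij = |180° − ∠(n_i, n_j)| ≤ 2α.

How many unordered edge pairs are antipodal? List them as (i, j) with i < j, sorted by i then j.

α = atan 0.45 = 24.23°;  2α = 48.46°
n_0 = (-0.9821, -0.1886)
n_1 = (-0.3513, -0.9362)
n_2 = (+0.7844, -0.6202)
n_3 = (+0.9426, +0.3339)
n_4 = (+0.3596, +0.9331)
n_5 = (-0.6309, +0.7759)
  (0,1): δ = 121.44°  ·
  (0,2): δ = 49.20°  ·
  (0,3): δ = 8.64°  ✓
  (0,4): δ = 58.05°  ·
  (0,5): δ = 118.24°  ·
  (1,2): δ = 107.76°  ·
  (1,3): δ = 49.92°  ·
  (1,4): δ = 0.51°  ✓
  (1,5): δ = 59.68°  ·
  (2,3): δ = 122.16°  ·
  (2,4): δ = 72.74°  ·
  (2,5): δ = 12.55°  ✓
  (3,4): δ = 130.58°  ·
  (3,5): δ = 70.39°  ·
  (4,5): δ = 119.81°  ·
antipodal pairs: 3

count = 3; pairs: (0,3), (1,4), (2,5)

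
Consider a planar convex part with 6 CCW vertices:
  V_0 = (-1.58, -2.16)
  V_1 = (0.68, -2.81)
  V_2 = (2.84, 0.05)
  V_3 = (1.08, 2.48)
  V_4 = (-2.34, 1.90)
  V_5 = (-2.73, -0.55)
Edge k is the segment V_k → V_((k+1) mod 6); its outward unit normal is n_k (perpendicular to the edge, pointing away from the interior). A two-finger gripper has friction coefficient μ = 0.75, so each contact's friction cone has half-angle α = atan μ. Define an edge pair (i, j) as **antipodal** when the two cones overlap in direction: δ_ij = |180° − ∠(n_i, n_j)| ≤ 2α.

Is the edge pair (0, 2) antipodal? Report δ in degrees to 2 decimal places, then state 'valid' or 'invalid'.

α = atan 0.75 = 36.87°;  2α = 73.74°
edge 0: e_0 = (+2.26, -0.65);  n_0 = (-0.2764, -0.9610)
edge 2: e_2 = (-1.76, +2.43);  n_2 = (+0.8099, +0.5866)
∠(n_0, n_2) = 141.96°
δ = |180° − 141.96°| = 38.04°
38.04° ≤ 2α = 73.74°  →  valid

δ = 38.04°, valid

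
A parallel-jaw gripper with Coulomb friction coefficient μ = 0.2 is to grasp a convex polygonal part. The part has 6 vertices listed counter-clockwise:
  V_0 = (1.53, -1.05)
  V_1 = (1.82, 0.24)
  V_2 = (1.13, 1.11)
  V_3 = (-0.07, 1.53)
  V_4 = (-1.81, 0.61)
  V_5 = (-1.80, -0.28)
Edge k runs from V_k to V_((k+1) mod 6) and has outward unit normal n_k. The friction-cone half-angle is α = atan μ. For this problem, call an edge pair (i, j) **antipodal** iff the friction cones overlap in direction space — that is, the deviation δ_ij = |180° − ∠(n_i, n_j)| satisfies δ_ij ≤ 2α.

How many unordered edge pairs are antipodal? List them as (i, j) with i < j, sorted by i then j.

α = atan 0.2 = 11.31°;  2α = 22.62°
n_0 = (+0.9757, -0.2193)
n_1 = (+0.7835, +0.6214)
n_2 = (+0.3304, +0.9439)
n_3 = (-0.4674, +0.8840)
n_4 = (-0.9999, -0.0112)
n_5 = (-0.2253, -0.9743)
  (0,1): δ = 128.91°  ·
  (0,2): δ = 96.62°  ·
  (0,3): δ = 49.46°  ·
  (0,4): δ = 13.31°  ✓
  (0,5): δ = 89.65°  ·
  (1,2): δ = 147.71°  ·
  (1,3): δ = 100.55°  ·
  (1,4): δ = 37.77°  ·
  (1,5): δ = 38.56°  ·
  (2,3): δ = 132.84°  ·
  (2,4): δ = 70.07°  ·
  (2,5): δ = 6.27°  ✓
  (3,4): δ = 117.22°  ·
  (3,5): δ = 40.89°  ·
  (4,5): δ = 103.66°  ·
antipodal pairs: 2

count = 2; pairs: (0,4), (2,5)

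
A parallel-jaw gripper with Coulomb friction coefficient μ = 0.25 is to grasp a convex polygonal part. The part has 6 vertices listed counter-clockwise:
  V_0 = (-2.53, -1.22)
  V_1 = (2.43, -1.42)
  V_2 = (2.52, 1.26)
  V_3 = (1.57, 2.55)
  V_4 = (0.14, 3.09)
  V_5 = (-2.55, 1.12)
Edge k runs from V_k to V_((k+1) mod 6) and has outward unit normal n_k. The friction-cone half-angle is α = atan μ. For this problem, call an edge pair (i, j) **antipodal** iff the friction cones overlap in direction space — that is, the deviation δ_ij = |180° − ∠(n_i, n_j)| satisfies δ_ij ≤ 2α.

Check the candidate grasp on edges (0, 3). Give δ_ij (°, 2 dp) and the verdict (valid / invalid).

α = atan 0.25 = 14.04°;  2α = 28.07°
edge 0: e_0 = (+4.96, -0.20);  n_0 = (-0.0403, -0.9992)
edge 3: e_3 = (-1.43, +0.54);  n_3 = (+0.3533, +0.9355)
∠(n_0, n_3) = 161.62°
δ = |180° − 161.62°| = 18.38°
18.38° ≤ 2α = 28.07°  →  valid

δ = 18.38°, valid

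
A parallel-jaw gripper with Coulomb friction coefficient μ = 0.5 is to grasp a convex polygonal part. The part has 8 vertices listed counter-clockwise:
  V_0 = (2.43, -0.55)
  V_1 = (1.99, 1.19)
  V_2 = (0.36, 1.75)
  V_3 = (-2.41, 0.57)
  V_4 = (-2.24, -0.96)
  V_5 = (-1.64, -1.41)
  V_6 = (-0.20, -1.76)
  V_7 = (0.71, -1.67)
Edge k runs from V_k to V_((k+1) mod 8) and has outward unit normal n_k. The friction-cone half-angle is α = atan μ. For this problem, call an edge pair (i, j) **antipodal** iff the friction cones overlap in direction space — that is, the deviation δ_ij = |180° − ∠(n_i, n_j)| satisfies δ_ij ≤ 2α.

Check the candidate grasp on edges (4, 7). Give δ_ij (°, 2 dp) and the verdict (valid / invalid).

α = atan 0.5 = 26.57°;  2α = 53.13°
edge 4: e_4 = (+0.60, -0.45);  n_4 = (-0.6000, -0.8000)
edge 7: e_7 = (+1.72, +1.12);  n_7 = (+0.5457, -0.8380)
∠(n_4, n_7) = 69.94°
δ = |180° − 69.94°| = 110.06°
110.06° > 2α = 53.13°  →  invalid

δ = 110.06°, invalid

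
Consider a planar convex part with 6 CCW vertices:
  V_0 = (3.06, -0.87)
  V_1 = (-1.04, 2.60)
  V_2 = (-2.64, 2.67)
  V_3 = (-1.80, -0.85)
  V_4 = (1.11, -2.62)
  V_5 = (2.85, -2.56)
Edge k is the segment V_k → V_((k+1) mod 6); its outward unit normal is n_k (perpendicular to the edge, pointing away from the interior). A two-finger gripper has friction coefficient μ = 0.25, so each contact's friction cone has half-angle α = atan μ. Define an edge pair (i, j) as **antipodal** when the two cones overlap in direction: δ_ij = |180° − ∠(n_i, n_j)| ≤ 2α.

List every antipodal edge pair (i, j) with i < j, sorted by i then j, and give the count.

count = 3; pairs: (0,3), (1,4), (2,5)

α = atan 0.25 = 14.04°;  2α = 28.07°
n_0 = (+0.6460, +0.7633)
n_1 = (+0.0437, +0.9990)
n_2 = (-0.9727, -0.2321)
n_3 = (-0.5197, -0.8544)
n_4 = (+0.0345, -0.9994)
n_5 = (+0.9924, -0.1233)
  (0,1): δ = 142.26°  ·
  (0,2): δ = 36.34°  ·
  (0,3): δ = 8.93°  ✓
  (0,4): δ = 42.22°  ·
  (0,5): δ = 123.16°  ·
  (1,2): δ = 74.07°  ·
  (1,3): δ = 28.80°  ·
  (1,4): δ = 4.48°  ✓
  (1,5): δ = 85.42°  ·
  (2,3): δ = 134.73°  ·
  (2,4): δ = 101.45°  ·
  (2,5): δ = 20.51°  ✓
  (3,4): δ = 146.72°  ·
  (3,5): δ = 65.77°  ·
  (4,5): δ = 99.06°  ·
antipodal pairs: 3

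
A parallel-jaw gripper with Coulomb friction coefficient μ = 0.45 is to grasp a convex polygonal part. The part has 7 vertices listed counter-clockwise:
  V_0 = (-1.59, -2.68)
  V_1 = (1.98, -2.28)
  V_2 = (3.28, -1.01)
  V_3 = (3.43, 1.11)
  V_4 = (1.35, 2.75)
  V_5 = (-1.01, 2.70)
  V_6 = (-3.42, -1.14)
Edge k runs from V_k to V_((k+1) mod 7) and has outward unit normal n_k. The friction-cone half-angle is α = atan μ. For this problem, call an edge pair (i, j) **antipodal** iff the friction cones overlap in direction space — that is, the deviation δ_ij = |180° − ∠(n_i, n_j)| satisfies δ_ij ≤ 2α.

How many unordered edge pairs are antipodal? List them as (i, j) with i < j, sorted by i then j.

α = atan 0.45 = 24.23°;  2α = 48.46°
n_0 = (+0.1113, -0.9938)
n_1 = (+0.6988, -0.7153)
n_2 = (+0.9975, -0.0706)
n_3 = (+0.6192, +0.7853)
n_4 = (-0.0212, +0.9998)
n_5 = (-0.8470, +0.5316)
n_6 = (-0.6439, -0.7651)
  (0,1): δ = 142.06°  ·
  (0,2): δ = 100.44°  ·
  (0,3): δ = 44.65°  ✓
  (0,4): δ = 5.18°  ✓
  (0,5): δ = 51.49°  ·
  (0,6): δ = 133.53°  ·
  (1,2): δ = 138.38°  ·
  (1,3): δ = 82.59°  ·
  (1,4): δ = 43.12°  ✓
  (1,5): δ = 13.56°  ✓
  (1,6): δ = 95.59°  ·
  (2,3): δ = 124.21°  ·
  (2,4): δ = 84.74°  ·
  (2,5): δ = 28.07°  ✓
  (2,6): δ = 53.97°  ·
  (3,4): δ = 140.53°  ·
  (3,5): δ = 83.86°  ·
  (3,6): δ = 1.83°  ✓
  (4,5): δ = 123.33°  ·
  (4,6): δ = 41.30°  ✓
  (5,6): δ = 97.97°  ·
antipodal pairs: 7

count = 7; pairs: (0,3), (0,4), (1,4), (1,5), (2,5), (3,6), (4,6)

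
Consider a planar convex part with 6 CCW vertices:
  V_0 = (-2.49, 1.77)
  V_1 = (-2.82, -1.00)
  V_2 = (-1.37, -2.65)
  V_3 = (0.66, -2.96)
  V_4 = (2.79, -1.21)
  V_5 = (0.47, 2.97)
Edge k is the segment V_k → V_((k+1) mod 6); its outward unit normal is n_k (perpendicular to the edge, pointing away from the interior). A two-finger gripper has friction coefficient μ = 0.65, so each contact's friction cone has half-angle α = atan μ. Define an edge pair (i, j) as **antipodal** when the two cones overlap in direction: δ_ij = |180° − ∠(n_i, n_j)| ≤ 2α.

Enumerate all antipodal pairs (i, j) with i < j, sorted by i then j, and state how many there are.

α = atan 0.65 = 33.02°;  2α = 66.05°
n_0 = (-0.9930, +0.1183)
n_1 = (-0.7512, -0.6601)
n_2 = (-0.1510, -0.9885)
n_3 = (+0.6348, -0.7727)
n_4 = (+0.8744, +0.4853)
n_5 = (-0.3757, +0.9267)
  (0,1): δ = 131.90°  ·
  (0,2): δ = 91.89°  ·
  (0,3): δ = 43.80°  ✓
  (0,4): δ = 35.83°  ✓
  (0,5): δ = 118.86°  ·
  (1,2): δ = 139.99°  ·
  (1,3): δ = 91.90°  ·
  (1,4): δ = 12.28°  ✓
  (1,5): δ = 70.76°  ·
  (2,3): δ = 131.91°  ·
  (2,4): δ = 52.29°  ✓
  (2,5): δ = 30.75°  ✓
  (3,4): δ = 100.38°  ·
  (3,5): δ = 17.34°  ✓
  (4,5): δ = 96.96°  ·
antipodal pairs: 6

count = 6; pairs: (0,3), (0,4), (1,4), (2,4), (2,5), (3,5)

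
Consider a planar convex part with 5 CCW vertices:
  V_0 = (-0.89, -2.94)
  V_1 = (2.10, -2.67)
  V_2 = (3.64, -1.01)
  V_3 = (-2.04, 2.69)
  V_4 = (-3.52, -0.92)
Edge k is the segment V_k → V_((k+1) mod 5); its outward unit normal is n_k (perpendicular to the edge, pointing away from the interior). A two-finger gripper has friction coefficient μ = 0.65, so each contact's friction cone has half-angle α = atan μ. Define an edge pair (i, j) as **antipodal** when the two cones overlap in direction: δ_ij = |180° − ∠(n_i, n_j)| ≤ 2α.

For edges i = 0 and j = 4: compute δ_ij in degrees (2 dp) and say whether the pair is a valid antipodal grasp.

α = atan 0.65 = 33.02°;  2α = 66.05°
edge 0: e_0 = (+2.99, +0.27);  n_0 = (+0.0899, -0.9959)
edge 4: e_4 = (+2.63, -2.02);  n_4 = (-0.6091, -0.7931)
∠(n_0, n_4) = 42.69°
δ = |180° − 42.69°| = 137.31°
137.31° > 2α = 66.05°  →  invalid

δ = 137.31°, invalid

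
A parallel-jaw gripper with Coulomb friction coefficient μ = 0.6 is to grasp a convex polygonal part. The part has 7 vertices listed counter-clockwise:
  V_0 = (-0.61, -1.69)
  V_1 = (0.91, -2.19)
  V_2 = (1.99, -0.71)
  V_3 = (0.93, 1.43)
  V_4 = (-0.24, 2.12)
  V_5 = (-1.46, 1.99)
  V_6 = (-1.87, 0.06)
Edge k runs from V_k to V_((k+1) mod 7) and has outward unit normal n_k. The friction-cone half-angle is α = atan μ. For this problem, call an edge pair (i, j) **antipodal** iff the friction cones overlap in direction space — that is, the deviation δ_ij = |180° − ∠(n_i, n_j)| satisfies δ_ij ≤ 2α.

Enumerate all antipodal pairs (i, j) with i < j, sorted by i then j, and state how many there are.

count = 9; pairs: (0,2), (0,3), (0,4), (1,4), (1,5), (2,5), (2,6), (3,6), (4,6)

α = atan 0.6 = 30.96°;  2α = 61.93°
n_0 = (-0.3125, -0.9499)
n_1 = (+0.8078, -0.5895)
n_2 = (+0.8961, +0.4439)
n_3 = (+0.5080, +0.8614)
n_4 = (-0.1060, +0.9944)
n_5 = (-0.9782, +0.2078)
n_6 = (-0.8115, -0.5843)
  (0,1): δ = 107.91°  ·
  (0,2): δ = 45.44°  ✓
  (0,3): δ = 12.32°  ✓
  (0,4): δ = 24.29°  ✓
  (0,5): δ = 96.22°  ·
  (0,6): δ = 143.96°  ·
  (1,2): δ = 117.53°  ·
  (1,3): δ = 84.41°  ·
  (1,4): δ = 47.80°  ✓
  (1,5): δ = 24.13°  ✓
  (1,6): δ = 71.87°  ·
  (2,3): δ = 146.88°  ·
  (2,4): δ = 110.27°  ·
  (2,5): δ = 38.34°  ✓
  (2,6): δ = 9.40°  ✓
  (3,4): δ = 143.39°  ·
  (3,5): δ = 71.46°  ·
  (3,6): δ = 23.72°  ✓
  (4,5): δ = 108.08°  ·
  (4,6): δ = 60.33°  ✓
  (5,6): δ = 132.25°  ·
antipodal pairs: 9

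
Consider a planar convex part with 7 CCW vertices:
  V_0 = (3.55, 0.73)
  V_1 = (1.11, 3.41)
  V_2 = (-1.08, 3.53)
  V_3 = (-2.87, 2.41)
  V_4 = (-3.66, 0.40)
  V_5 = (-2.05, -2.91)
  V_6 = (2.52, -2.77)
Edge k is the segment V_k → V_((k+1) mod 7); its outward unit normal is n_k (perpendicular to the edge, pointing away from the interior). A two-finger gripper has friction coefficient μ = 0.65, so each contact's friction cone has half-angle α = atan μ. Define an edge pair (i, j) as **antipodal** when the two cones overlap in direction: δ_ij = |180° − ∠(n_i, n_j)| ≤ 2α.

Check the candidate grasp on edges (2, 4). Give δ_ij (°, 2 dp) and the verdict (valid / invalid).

δ = 96.10°, invalid

α = atan 0.65 = 33.02°;  2α = 66.05°
edge 2: e_2 = (-1.79, -1.12);  n_2 = (-0.5304, +0.8477)
edge 4: e_4 = (+1.61, -3.31);  n_4 = (-0.8993, -0.4374)
∠(n_2, n_4) = 83.90°
δ = |180° − 83.90°| = 96.10°
96.10° > 2α = 66.05°  →  invalid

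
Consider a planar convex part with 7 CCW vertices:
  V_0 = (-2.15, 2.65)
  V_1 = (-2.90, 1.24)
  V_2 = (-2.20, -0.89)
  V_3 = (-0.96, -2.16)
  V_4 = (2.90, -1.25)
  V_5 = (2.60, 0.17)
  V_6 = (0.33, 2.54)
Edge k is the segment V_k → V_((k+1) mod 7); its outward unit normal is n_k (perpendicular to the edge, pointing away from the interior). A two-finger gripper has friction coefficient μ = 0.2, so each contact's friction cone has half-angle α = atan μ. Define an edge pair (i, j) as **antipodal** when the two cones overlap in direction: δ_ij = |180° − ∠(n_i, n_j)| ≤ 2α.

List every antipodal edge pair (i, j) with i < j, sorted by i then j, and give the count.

α = atan 0.2 = 11.31°;  2α = 22.62°
n_0 = (-0.8829, +0.4696)
n_1 = (-0.9500, -0.3122)
n_2 = (-0.7155, -0.6986)
n_3 = (+0.2295, -0.9733)
n_4 = (+0.9784, +0.2067)
n_5 = (+0.7222, +0.6917)
n_6 = (+0.0443, +0.9990)
  (0,1): δ = 133.80°  ·
  (0,2): δ = 107.68°  ·
  (0,3): δ = 48.73°  ·
  (0,4): δ = 39.94°  ·
  (0,5): δ = 71.77°  ·
  (0,6): δ = 115.47°  ·
  (1,2): δ = 153.88°  ·
  (1,3): δ = 94.93°  ·
  (1,4): δ = 6.26°  ✓
  (1,5): δ = 25.57°  ·
  (1,6): δ = 69.27°  ·
  (2,3): δ = 121.05°  ·
  (2,4): δ = 32.39°  ·
  (2,5): δ = 0.55°  ✓
  (2,6): δ = 43.15°  ·
  (3,4): δ = 91.34°  ·
  (3,5): δ = 59.50°  ·
  (3,6): δ = 15.81°  ✓
  (4,5): δ = 148.16°  ·
  (4,6): δ = 104.47°  ·
  (5,6): δ = 136.31°  ·
antipodal pairs: 3

count = 3; pairs: (1,4), (2,5), (3,6)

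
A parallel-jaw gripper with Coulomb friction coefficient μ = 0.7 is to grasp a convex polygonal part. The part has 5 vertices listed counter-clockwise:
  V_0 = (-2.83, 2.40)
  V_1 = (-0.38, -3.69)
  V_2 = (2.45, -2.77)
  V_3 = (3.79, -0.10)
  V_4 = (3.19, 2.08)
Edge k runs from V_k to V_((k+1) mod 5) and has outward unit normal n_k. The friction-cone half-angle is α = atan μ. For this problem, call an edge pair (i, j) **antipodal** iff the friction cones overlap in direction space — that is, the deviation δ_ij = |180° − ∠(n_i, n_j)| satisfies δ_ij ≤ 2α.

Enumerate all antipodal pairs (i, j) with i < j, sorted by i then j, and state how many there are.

α = atan 0.7 = 34.99°;  2α = 69.98°
n_0 = (-0.9277, -0.3732)
n_1 = (+0.3092, -0.9510)
n_2 = (+0.8938, -0.4486)
n_3 = (+0.9641, +0.2654)
n_4 = (+0.0531, +0.9986)
  (0,1): δ = 93.91°  ·
  (0,2): δ = 48.57°  ✓
  (0,3): δ = 6.53°  ✓
  (0,4): δ = 65.04°  ✓
  (1,2): δ = 134.66°  ·
  (1,3): δ = 92.62°  ·
  (1,4): δ = 21.05°  ✓
  (2,3): δ = 137.96°  ·
  (2,4): δ = 66.39°  ✓
  (3,4): δ = 108.43°  ·
antipodal pairs: 5

count = 5; pairs: (0,2), (0,3), (0,4), (1,4), (2,4)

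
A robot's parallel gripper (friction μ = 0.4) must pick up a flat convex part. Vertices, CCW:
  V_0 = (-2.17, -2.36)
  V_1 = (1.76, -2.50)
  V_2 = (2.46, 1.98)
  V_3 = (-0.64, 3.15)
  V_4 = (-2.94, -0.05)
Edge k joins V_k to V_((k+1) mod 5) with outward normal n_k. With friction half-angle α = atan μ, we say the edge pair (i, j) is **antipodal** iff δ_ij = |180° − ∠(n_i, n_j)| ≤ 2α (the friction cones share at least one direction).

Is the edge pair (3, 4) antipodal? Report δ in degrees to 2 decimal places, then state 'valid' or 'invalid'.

δ = 125.86°, invalid

α = atan 0.4 = 21.80°;  2α = 43.60°
edge 3: e_3 = (-2.30, -3.20);  n_3 = (-0.8120, +0.5836)
edge 4: e_4 = (+0.77, -2.31);  n_4 = (-0.9487, -0.3162)
∠(n_3, n_4) = 54.14°
δ = |180° − 54.14°| = 125.86°
125.86° > 2α = 43.60°  →  invalid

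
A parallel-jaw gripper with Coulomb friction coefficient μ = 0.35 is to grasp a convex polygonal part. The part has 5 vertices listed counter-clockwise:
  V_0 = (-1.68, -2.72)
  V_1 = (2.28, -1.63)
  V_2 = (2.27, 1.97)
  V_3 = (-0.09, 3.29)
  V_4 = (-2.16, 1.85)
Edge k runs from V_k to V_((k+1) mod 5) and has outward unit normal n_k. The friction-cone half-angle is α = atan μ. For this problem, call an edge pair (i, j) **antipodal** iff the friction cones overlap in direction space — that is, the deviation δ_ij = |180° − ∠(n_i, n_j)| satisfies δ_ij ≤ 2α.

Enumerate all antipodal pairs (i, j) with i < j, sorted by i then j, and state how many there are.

α = atan 0.35 = 19.29°;  2α = 38.58°
n_0 = (+0.2654, -0.9641)
n_1 = (+1.0000, +0.0028)
n_2 = (+0.4882, +0.8728)
n_3 = (-0.5711, +0.8209)
n_4 = (-0.9945, -0.1045)
  (0,1): δ = 105.23°  ·
  (0,2): δ = 44.61°  ·
  (0,3): δ = 19.43°  ✓
  (0,4): δ = 80.61°  ·
  (1,2): δ = 119.38°  ·
  (1,3): δ = 55.33°  ·
  (1,4): δ = 5.84°  ✓
  (2,3): δ = 115.96°  ·
  (2,4): δ = 54.78°  ·
  (3,4): δ = 118.83°  ·
antipodal pairs: 2

count = 2; pairs: (0,3), (1,4)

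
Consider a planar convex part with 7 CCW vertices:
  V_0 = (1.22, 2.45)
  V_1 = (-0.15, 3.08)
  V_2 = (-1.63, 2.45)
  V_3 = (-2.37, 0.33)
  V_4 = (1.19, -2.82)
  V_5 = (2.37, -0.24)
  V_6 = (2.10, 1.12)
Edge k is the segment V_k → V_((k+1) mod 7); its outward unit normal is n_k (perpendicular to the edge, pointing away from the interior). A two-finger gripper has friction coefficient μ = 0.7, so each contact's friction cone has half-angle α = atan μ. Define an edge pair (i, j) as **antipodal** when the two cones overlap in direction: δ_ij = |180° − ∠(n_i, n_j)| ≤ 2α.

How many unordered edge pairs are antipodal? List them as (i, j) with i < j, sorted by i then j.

count = 8; pairs: (0,3), (1,3), (1,4), (2,4), (2,5), (2,6), (3,5), (3,6)

α = atan 0.7 = 34.99°;  2α = 69.98°
n_0 = (+0.4178, +0.9085)
n_1 = (-0.3917, +0.9201)
n_2 = (-0.9441, +0.3296)
n_3 = (-0.6627, -0.7489)
n_4 = (+0.9094, -0.4159)
n_5 = (+0.9809, +0.1947)
n_6 = (+0.8340, +0.5518)
  (0,1): δ = 132.25°  ·
  (0,2): δ = 84.55°  ·
  (0,3): δ = 16.81°  ✓
  (0,4): δ = 90.12°  ·
  (0,5): δ = 125.92°  ·
  (0,6): δ = 148.19°  ·
  (1,2): δ = 132.30°  ·
  (1,3): δ = 64.56°  ✓
  (1,4): δ = 42.36°  ✓
  (1,5): δ = 78.17°  ·
  (1,6): δ = 100.43°  ·
  (2,3): δ = 112.26°  ·
  (2,4): δ = 5.34°  ✓
  (2,5): δ = 30.47°  ✓
  (2,6): δ = 52.73°  ✓
  (3,4): δ = 73.07°  ·
  (3,5): δ = 37.27°  ✓
  (3,6): δ = 15.01°  ✓
  (4,5): δ = 144.19°  ·
  (4,6): δ = 121.93°  ·
  (5,6): δ = 157.74°  ·
antipodal pairs: 8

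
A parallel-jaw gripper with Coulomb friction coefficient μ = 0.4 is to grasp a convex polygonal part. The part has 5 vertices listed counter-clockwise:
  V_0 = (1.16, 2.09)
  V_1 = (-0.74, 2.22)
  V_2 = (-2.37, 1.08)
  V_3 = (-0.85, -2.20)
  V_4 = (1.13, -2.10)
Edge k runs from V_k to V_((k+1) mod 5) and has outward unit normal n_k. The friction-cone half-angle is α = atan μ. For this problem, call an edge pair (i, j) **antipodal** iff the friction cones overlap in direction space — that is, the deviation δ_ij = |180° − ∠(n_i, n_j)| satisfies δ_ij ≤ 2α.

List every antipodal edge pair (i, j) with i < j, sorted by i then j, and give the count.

α = atan 0.4 = 21.80°;  2α = 43.60°
n_0 = (+0.0683, +0.9977)
n_1 = (-0.5731, +0.8195)
n_2 = (-0.9073, -0.4205)
n_3 = (+0.0504, -0.9987)
n_4 = (+1.0000, -0.0072)
  (0,1): δ = 141.12°  ·
  (0,2): δ = 61.22°  ·
  (0,3): δ = 6.81°  ✓
  (0,4): δ = 93.50°  ·
  (1,2): δ = 100.10°  ·
  (1,3): δ = 32.08°  ✓
  (1,4): δ = 54.62°  ·
  (2,3): δ = 111.97°  ·
  (2,4): δ = 25.27°  ✓
  (3,4): δ = 93.30°  ·
antipodal pairs: 3

count = 3; pairs: (0,3), (1,3), (2,4)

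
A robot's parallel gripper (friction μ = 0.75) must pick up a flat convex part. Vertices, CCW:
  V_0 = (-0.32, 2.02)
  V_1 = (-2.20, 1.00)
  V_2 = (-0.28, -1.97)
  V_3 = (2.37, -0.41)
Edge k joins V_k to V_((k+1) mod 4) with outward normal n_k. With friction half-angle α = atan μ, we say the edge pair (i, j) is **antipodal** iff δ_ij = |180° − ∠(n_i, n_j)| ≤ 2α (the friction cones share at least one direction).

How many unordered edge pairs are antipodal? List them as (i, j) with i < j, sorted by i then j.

α = atan 0.75 = 36.87°;  2α = 73.74°
n_0 = (-0.4769, +0.8790)
n_1 = (-0.8398, -0.5429)
n_2 = (+0.5073, -0.8618)
n_3 = (+0.6703, +0.7421)
  (0,1): δ = 85.60°  ·
  (0,2): δ = 2.00°  ✓
  (0,3): δ = 109.42°  ·
  (1,2): δ = 92.40°  ·
  (1,3): δ = 15.03°  ✓
  (2,3): δ = 72.58°  ✓
antipodal pairs: 3

count = 3; pairs: (0,2), (1,3), (2,3)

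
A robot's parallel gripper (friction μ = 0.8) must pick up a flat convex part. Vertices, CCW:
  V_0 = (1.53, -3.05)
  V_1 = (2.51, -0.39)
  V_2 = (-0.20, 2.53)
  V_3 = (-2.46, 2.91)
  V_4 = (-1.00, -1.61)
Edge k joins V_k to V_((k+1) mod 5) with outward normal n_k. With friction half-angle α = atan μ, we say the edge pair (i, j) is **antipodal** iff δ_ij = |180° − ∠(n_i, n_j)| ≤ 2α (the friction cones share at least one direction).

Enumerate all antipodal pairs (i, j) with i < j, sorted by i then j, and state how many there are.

count = 5; pairs: (0,3), (1,3), (1,4), (2,3), (2,4)

α = atan 0.8 = 38.66°;  2α = 77.32°
n_0 = (+0.9383, -0.3457)
n_1 = (+0.7330, +0.6803)
n_2 = (+0.1658, +0.9862)
n_3 = (-0.9516, -0.3074)
n_4 = (-0.4947, -0.8691)
  (0,1): δ = 116.91°  ·
  (0,2): δ = 79.32°  ·
  (0,3): δ = 38.13°  ✓
  (0,4): δ = 80.58°  ·
  (1,2): δ = 142.41°  ·
  (1,3): δ = 24.96°  ✓
  (1,4): δ = 17.49°  ✓
  (2,3): δ = 62.55°  ✓
  (2,4): δ = 20.10°  ✓
  (3,4): δ = 137.55°  ·
antipodal pairs: 5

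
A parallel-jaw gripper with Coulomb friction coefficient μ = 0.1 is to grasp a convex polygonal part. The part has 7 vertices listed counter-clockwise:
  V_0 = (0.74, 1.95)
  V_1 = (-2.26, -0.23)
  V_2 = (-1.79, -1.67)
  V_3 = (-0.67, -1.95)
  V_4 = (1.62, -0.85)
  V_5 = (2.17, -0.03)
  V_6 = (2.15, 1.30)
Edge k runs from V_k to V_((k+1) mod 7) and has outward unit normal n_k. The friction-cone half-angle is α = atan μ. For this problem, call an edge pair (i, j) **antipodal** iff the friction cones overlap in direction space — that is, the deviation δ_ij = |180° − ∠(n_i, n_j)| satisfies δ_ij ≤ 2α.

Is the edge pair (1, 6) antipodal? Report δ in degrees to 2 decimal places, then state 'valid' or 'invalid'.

δ = 47.17°, invalid

α = atan 0.1 = 5.71°;  2α = 11.42°
edge 1: e_1 = (+0.47, -1.44);  n_1 = (-0.9506, -0.3103)
edge 6: e_6 = (-1.41, +0.65);  n_6 = (+0.4186, +0.9081)
∠(n_1, n_6) = 132.83°
δ = |180° − 132.83°| = 47.17°
47.17° > 2α = 11.42°  →  invalid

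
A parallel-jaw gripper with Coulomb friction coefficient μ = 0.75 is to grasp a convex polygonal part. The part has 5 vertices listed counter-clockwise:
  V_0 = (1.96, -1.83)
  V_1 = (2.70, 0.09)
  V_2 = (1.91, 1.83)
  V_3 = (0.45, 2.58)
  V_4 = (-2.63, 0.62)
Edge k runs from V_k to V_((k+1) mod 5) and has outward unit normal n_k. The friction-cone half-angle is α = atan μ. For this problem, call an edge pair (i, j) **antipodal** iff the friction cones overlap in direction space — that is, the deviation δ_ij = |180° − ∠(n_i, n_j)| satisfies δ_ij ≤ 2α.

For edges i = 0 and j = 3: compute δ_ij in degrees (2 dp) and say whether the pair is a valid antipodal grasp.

α = atan 0.75 = 36.87°;  2α = 73.74°
edge 0: e_0 = (+0.74, +1.92);  n_0 = (+0.9331, -0.3596)
edge 3: e_3 = (-3.08, -1.96);  n_3 = (-0.5369, +0.8437)
∠(n_0, n_3) = 143.55°
δ = |180° − 143.55°| = 36.45°
36.45° ≤ 2α = 73.74°  →  valid

δ = 36.45°, valid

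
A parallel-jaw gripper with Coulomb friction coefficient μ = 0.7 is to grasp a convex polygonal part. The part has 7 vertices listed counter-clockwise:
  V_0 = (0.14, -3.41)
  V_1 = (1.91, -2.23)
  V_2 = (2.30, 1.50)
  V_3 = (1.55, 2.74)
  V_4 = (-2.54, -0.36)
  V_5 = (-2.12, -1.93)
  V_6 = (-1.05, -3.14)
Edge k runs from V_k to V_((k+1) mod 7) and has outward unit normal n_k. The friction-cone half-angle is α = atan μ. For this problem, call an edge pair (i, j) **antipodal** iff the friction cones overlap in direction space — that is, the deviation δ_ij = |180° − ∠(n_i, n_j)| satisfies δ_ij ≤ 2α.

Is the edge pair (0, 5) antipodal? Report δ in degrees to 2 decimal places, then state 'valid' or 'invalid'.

δ = 97.80°, invalid

α = atan 0.7 = 34.99°;  2α = 69.98°
edge 0: e_0 = (+1.77, +1.18);  n_0 = (+0.5547, -0.8321)
edge 5: e_5 = (+1.07, -1.21);  n_5 = (-0.7491, -0.6624)
∠(n_0, n_5) = 82.20°
δ = |180° − 82.20°| = 97.80°
97.80° > 2α = 69.98°  →  invalid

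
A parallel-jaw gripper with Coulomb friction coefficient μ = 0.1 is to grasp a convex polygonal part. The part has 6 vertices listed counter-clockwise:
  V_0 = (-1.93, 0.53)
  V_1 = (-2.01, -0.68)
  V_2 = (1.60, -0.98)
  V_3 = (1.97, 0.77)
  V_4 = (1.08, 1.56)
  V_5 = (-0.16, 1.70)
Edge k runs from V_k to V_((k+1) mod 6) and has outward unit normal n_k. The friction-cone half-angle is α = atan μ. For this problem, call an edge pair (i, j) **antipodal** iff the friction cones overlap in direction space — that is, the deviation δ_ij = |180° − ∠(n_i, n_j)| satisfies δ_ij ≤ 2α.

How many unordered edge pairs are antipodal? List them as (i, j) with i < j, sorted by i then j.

α = atan 0.1 = 5.71°;  2α = 11.42°
n_0 = (-0.9978, +0.0660)
n_1 = (-0.0828, -0.9966)
n_2 = (+0.9784, -0.2069)
n_3 = (+0.6638, +0.7479)
n_4 = (+0.1122, +0.9937)
n_5 = (-0.5514, +0.8342)
  (0,1): δ = 90.97°  ·
  (0,2): δ = 8.16°  ✓
  (0,3): δ = 52.19°  ·
  (0,4): δ = 87.34°  ·
  (0,5): δ = 127.25°  ·
  (1,2): δ = 97.19°  ·
  (1,3): δ = 36.84°  ·
  (1,4): δ = 1.69°  ✓
  (1,5): δ = 38.22°  ·
  (2,3): δ = 119.66°  ·
  (2,4): δ = 84.50°  ·
  (2,5): δ = 44.60°  ·
  (3,4): δ = 144.85°  ·
  (3,5): δ = 104.94°  ·
  (4,5): δ = 140.09°  ·
antipodal pairs: 2

count = 2; pairs: (0,2), (1,4)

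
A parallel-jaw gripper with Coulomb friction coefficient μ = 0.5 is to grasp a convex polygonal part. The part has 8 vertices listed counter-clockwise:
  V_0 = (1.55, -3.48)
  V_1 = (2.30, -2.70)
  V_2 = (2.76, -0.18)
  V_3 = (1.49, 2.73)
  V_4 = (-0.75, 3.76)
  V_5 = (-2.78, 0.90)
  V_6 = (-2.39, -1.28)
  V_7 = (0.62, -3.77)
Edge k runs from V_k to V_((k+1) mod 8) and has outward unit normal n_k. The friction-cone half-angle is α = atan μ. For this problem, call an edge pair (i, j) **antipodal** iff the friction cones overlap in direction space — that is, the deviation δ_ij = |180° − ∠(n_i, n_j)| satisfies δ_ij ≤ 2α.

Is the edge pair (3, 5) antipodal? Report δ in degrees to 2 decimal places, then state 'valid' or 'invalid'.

α = atan 0.5 = 26.57°;  2α = 53.13°
edge 3: e_3 = (-2.24, +1.03);  n_3 = (+0.4178, +0.9086)
edge 5: e_5 = (+0.39, -2.18);  n_5 = (-0.9844, -0.1761)
∠(n_3, n_5) = 124.84°
δ = |180° − 124.84°| = 55.16°
55.16° > 2α = 53.13°  →  invalid

δ = 55.16°, invalid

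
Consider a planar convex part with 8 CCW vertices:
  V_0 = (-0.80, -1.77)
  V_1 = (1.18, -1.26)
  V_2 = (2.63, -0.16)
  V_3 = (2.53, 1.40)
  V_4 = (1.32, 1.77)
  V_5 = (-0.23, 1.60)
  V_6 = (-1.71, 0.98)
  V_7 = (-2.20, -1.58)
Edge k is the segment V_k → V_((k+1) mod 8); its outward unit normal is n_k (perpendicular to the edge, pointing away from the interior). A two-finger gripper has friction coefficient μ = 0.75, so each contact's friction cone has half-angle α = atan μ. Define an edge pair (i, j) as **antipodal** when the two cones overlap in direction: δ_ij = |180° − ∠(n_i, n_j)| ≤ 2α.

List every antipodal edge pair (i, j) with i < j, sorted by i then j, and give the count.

α = atan 0.75 = 36.87°;  2α = 73.74°
n_0 = (+0.2494, -0.9684)
n_1 = (+0.6044, -0.7967)
n_2 = (+0.9980, +0.0640)
n_3 = (+0.2924, +0.9563)
n_4 = (-0.1090, +0.9940)
n_5 = (-0.3864, +0.9223)
n_6 = (-0.9822, +0.1880)
n_7 = (-0.1345, -0.9909)
  (0,1): δ = 157.26°  ·
  (0,2): δ = 100.78°  ·
  (0,3): δ = 31.45°  ✓
  (0,4): δ = 8.18°  ✓
  (0,5): δ = 8.29°  ✓
  (0,6): δ = 64.72°  ✓
  (0,7): δ = 157.83°  ·
  (1,2): δ = 123.52°  ·
  (1,3): δ = 54.19°  ✓
  (1,4): δ = 30.93°  ✓
  (1,5): δ = 14.45°  ✓
  (1,6): δ = 41.98°  ✓
  (1,7): δ = 135.09°  ·
  (2,3): δ = 110.67°  ·
  (2,4): δ = 87.41°  ·
  (2,5): δ = 70.94°  ✓
  (2,6): δ = 14.50°  ✓
  (2,7): δ = 78.60°  ·
  (3,4): δ = 156.74°  ·
  (3,5): δ = 140.27°  ·
  (3,6): δ = 83.83°  ·
  (3,7): δ = 9.27°  ✓
  (4,5): δ = 163.53°  ·
  (4,6): δ = 107.09°  ·
  (4,7): δ = 13.99°  ✓
  (5,6): δ = 123.57°  ·
  (5,7): δ = 30.46°  ✓
  (6,7): δ = 86.89°  ·
antipodal pairs: 13

count = 13; pairs: (0,3), (0,4), (0,5), (0,6), (1,3), (1,4), (1,5), (1,6), (2,5), (2,6), (3,7), (4,7), (5,7)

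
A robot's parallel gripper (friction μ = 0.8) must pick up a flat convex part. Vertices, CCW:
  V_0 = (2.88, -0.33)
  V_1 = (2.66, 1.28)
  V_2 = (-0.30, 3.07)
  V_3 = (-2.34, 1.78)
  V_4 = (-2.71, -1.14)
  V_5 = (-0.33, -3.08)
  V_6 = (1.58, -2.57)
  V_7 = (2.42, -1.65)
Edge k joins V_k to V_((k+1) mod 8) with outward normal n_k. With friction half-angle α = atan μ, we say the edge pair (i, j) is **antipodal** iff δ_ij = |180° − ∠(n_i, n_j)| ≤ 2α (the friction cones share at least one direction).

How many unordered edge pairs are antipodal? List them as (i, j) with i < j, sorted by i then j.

α = atan 0.8 = 38.66°;  2α = 77.32°
n_0 = (+0.9908, +0.1354)
n_1 = (+0.5175, +0.8557)
n_2 = (-0.5345, +0.8452)
n_3 = (-0.9921, +0.1257)
n_4 = (-0.6318, -0.7751)
n_5 = (+0.2580, -0.9662)
n_6 = (+0.7385, -0.6743)
n_7 = (+0.9443, -0.3291)
  (0,1): δ = 128.94°  ·
  (0,2): δ = 65.47°  ✓
  (0,3): δ = 15.00°  ✓
  (0,4): δ = 43.03°  ✓
  (0,5): δ = 97.17°  ·
  (0,6): δ = 129.82°  ·
  (0,7): δ = 153.01°  ·
  (1,2): δ = 116.53°  ·
  (1,3): δ = 66.06°  ✓
  (1,4): δ = 8.02°  ✓
  (1,5): δ = 46.11°  ✓
  (1,6): δ = 78.77°  ·
  (1,7): δ = 101.95°  ·
  (2,3): δ = 129.53°  ·
  (2,4): δ = 71.49°  ✓
  (2,5): δ = 17.36°  ✓
  (2,6): δ = 15.30°  ✓
  (2,7): δ = 38.48°  ✓
  (3,4): δ = 121.96°  ·
  (3,5): δ = 67.83°  ✓
  (3,6): δ = 35.18°  ✓
  (3,7): δ = 11.99°  ✓
  (4,5): δ = 125.87°  ·
  (4,6): δ = 93.21°  ·
  (4,7): δ = 70.03°  ✓
  (5,6): δ = 147.35°  ·
  (5,7): δ = 124.16°  ·
  (6,7): δ = 156.82°  ·
antipodal pairs: 14

count = 14; pairs: (0,2), (0,3), (0,4), (1,3), (1,4), (1,5), (2,4), (2,5), (2,6), (2,7), (3,5), (3,6), (3,7), (4,7)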